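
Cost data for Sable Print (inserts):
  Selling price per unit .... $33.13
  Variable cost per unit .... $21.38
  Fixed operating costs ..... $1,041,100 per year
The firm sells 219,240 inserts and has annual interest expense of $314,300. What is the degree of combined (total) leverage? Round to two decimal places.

At 219,240 units, contribution = 219,240 × $11.75 = $2,576,070.00.
EBIT = $2,576,070.00 − $1,041,100 = $1,534,970.00. Interest = $314,300.00.
DOL = $2,576,070.00 ÷ $1,534,970.00 = 1.6783; DFL = $1,534,970.00 ÷ $1,220,670.00 = 1.2575.
DCL = DOL × DFL = 1.6783 × 1.2575 = 2.1105.

2.11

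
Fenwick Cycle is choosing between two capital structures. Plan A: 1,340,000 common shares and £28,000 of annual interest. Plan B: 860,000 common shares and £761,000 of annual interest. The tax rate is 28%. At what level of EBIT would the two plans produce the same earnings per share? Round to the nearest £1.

£2,074,292

Set EPS_A = EPS_B: (EBIT − £28,000)(1 − 0.28) ÷ 1,340,000 = (EBIT − £761,000)(1 − 0.28) ÷ 860,000.
Cancelling (1 − t) and cross-multiplying: 860,000·(EBIT − 28,000) = 1,340,000·(EBIT − 761,000).
EBIT × (1,340,000 − 860,000) = 761,000 × 1,340,000 − 28,000 × 860,000 = 995,660,000,000, so EBIT = 995,660,000,000 ÷ 480,000 = 2,074,291.67.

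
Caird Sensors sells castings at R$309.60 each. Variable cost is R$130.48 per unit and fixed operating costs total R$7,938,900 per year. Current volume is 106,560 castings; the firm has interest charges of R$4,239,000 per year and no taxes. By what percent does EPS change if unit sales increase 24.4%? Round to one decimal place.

Contribution at this volume is 106,560 × R$179.12 = R$19,087,027.20.
Operating income = contribution − fixed costs = R$19,087,027.20 − R$7,938,900 = R$11,148,127.20.
After interest of R$4,239,000.00, pre-tax earnings = R$6,909,127.20.
Degree of combined leverage = contribution ÷ (EBIT − I) = R$19,087,027.20 ÷ R$6,909,127.20 = 2.7626.
EPS therefore changes by 2.7626 × (+24.4%) = +67.4%.

+67.4%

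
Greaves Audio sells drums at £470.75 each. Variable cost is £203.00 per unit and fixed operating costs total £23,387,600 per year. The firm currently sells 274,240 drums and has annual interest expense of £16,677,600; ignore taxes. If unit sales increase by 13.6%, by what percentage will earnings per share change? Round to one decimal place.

Contribution at this volume is 274,240 × £267.75 = £73,427,760.00.
EBIT = £73,427,760.00 − £23,387,600 = £50,040,160.00.
After interest of £16,677,600.00, pre-tax earnings = £33,362,560.00.
Degree of combined leverage = contribution ÷ (EBIT − I) = £73,427,760.00 ÷ £33,362,560.00 = 2.2009.
EPS therefore changes by 2.2009 × (+13.6%) = +29.9%.

+29.9%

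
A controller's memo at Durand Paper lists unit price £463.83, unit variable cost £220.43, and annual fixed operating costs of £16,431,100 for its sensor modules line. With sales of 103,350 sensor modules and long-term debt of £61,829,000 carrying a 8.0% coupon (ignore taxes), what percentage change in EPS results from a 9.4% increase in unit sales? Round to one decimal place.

At 103,350 units, contribution = 103,350 × £243.40 = £25,155,390.00.
EBIT = £25,155,390.00 − £16,431,100 = £8,724,290.00.
After interest of £4,946,320.00, pre-tax earnings = £3,777,970.00.
DCL = total CM / (EBIT − I) = £25,155,390.00 / £3,777,970.00 = 6.6584.
EPS therefore changes by 6.6584 × (+9.4%) = +62.6%.

+62.6%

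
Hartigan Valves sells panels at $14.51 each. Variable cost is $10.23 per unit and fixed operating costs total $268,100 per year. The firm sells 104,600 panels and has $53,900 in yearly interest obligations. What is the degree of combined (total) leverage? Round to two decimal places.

3.56

At 104,600 units, contribution = 104,600 × $4.28 = $447,688.00.
Subtracting fixed costs: EBIT = $447,688.00 − $268,100 = $179,588.00. Interest = $53,900.00, so EBIT − I = $125,688.00.
DCL = contribution ÷ (EBIT − I) = $447,688.00 ÷ $125,688.00 = 3.5619.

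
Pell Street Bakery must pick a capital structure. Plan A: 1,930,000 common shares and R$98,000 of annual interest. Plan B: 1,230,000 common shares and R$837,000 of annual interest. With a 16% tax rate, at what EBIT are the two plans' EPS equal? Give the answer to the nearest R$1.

R$2,135,529

Set EPS_A = EPS_B: (EBIT − R$98,000)(1 − 0.16) ÷ 1,930,000 = (EBIT − R$837,000)(1 − 0.16) ÷ 1,230,000.
Cancelling (1 − t) and cross-multiplying: 1,230,000·(EBIT − 98,000) = 1,930,000·(EBIT − 837,000).
Solving, EBIT = (837,000·1,930,000 − 98,000·1,230,000) / (1,930,000 − 1,230,000) = 1,494,870,000,000 / 700,000 = 2,135,528.57.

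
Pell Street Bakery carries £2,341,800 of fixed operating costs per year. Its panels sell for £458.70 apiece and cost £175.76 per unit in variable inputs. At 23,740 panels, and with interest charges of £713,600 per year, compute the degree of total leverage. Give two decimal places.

Contribution at this volume is 23,740 × £282.94 = £6,716,995.60.
Subtracting fixed costs: EBIT = £6,716,995.60 − £2,341,800 = £4,375,195.60. Interest = £713,600.00.
DOL = £6,716,995.60 ÷ £4,375,195.60 = 1.5352; DFL = £4,375,195.60 ÷ £3,661,595.60 = 1.1949.
DCL = DOL × DFL = 1.5352 × 1.1949 = 1.8344.

1.83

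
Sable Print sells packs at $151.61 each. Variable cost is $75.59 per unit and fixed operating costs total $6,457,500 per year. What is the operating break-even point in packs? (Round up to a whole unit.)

84,945 packs

Contribution margin per unit = $151.61 − $75.59 = $76.02.
Break-even Q = $6,457,500 / $76.02 = 84,944.75 → 84,945 packs.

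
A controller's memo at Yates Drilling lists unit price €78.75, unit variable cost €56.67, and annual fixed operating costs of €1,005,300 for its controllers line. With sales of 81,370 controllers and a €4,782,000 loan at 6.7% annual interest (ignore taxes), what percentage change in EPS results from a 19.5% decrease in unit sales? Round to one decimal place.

Total contribution margin = 81,370 × €22.08 = €1,796,649.60.
Operating income = contribution − fixed costs = €1,796,649.60 − €1,005,300 = €791,349.60.
After interest of €320,394.00, pre-tax earnings = €470,955.60.
DCL = total CM / (EBIT − I) = €1,796,649.60 / €470,955.60 = 3.8149.
EPS therefore changes by 3.8149 × (-19.5%) = -74.4%.

-74.4%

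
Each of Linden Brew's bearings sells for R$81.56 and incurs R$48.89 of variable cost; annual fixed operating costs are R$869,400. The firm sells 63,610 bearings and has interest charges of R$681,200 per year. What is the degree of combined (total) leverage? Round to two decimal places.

3.94

Total contribution margin = 63,610 × R$32.67 = R$2,078,138.70.
Subtracting fixed costs: EBIT = R$2,078,138.70 − R$869,400 = R$1,208,738.70. Interest = R$681,200.00, so EBIT − I = R$527,538.70.
DCL = contribution ÷ (EBIT − I) = R$2,078,138.70 ÷ R$527,538.70 = 3.9393.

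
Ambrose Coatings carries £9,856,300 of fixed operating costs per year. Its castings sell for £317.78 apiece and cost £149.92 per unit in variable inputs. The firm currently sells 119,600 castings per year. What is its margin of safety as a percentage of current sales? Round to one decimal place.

50.9%

Unit CM = price − variable cost = £317.78 − £149.92 = £167.86. Break-even units = £9,856,300 ÷ £167.86 = 58,717.38; break-even revenue = 58,717.38 × £317.78 = £18,659,210.14.
Current sales = 119,600 × £317.78 = £38,006,488.00.
Margin of safety = (£38,006,488.00 − £18,659,210.14) ÷ £38,006,488.00 = 50.9%.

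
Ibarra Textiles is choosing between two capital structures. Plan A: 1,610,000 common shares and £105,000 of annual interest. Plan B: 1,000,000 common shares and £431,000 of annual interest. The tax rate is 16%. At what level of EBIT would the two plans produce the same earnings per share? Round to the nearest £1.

£965,426

At indifference, (EBIT − 105,000)(1 − t)/1,610,000 = (EBIT − 431,000)(1 − t)/1,000,000.
Cancelling (1 − t) and cross-multiplying: 1,000,000·(EBIT − 105,000) = 1,610,000·(EBIT − 431,000).
Solving, EBIT = (431,000·1,610,000 − 105,000·1,000,000) / (1,610,000 − 1,000,000) = 588,910,000,000 / 610,000 = 965,426.23.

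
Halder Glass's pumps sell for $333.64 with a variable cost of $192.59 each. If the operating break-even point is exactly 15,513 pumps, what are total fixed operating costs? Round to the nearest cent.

Each unit contributes $333.64 − $192.59 = $141.05.
Fixed costs = break-even units × CM = 15,513 × $141.05 = $2,188,108.65.

$2,188,108.65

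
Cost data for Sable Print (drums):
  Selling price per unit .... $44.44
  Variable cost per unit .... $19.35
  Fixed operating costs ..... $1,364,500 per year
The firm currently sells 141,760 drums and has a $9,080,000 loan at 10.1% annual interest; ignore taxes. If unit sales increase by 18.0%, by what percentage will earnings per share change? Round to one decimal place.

Total contribution margin = 141,760 × $25.09 = $3,556,758.40.
Operating income = contribution − fixed costs = $3,556,758.40 − $1,364,500 = $2,192,258.40.
Interest = $917,080.00, so EBIT − I = $1,275,178.40.
Degree of combined leverage = contribution ÷ (EBIT − I) = $3,556,758.40 ÷ $1,275,178.40 = 2.7892.
%ΔEPS = DCL × %ΔSales = 2.7892 × +18.0% = +50.2%.

+50.2%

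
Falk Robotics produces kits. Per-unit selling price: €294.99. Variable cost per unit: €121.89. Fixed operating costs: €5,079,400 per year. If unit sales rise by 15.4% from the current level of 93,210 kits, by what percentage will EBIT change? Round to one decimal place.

+22.5%

Contribution at this volume is 93,210 × €173.10 = €16,134,651.00.
EBIT = €16,134,651.00 − €5,079,400 = €11,055,251.00.
So DOL = total CM / EBIT = €16,134,651.00 / €11,055,251.00 = 1.4595.
So EBIT moves 1.4595 × (+15.4%) = +22.5%.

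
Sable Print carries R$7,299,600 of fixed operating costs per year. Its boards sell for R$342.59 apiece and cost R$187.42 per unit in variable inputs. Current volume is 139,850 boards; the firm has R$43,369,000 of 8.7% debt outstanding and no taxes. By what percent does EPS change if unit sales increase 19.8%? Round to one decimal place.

At 139,850 units, contribution = 139,850 × R$155.17 = R$21,700,524.50.
Subtracting fixed costs: EBIT = R$21,700,524.50 − R$7,299,600 = R$14,400,924.50.
Interest = R$3,773,103.00, so EBIT − I = R$10,627,821.50.
DCL = total CM / (EBIT − I) = R$21,700,524.50 / R$10,627,821.50 = 2.0419.
EPS therefore changes by 2.0419 × (+19.8%) = +40.4%.

+40.4%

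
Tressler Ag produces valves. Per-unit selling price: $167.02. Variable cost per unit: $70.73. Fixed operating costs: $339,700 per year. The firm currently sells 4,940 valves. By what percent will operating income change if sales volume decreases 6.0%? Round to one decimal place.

Contribution at this volume is 4,940 × $96.29 = $475,672.60.
Subtracting fixed costs: EBIT = $475,672.60 − $339,700 = $135,972.60.
Degree of operating leverage = $475,672.60 / $135,972.60 = 3.4983.
So EBIT moves 3.4983 × (-6.0%) = -21.0%.

-21.0%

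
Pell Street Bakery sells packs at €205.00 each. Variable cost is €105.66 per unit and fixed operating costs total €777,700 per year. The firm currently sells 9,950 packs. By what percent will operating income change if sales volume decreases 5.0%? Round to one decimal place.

At 9,950 units, contribution = 9,950 × €99.34 = €988,433.00.
Operating income = contribution − fixed costs = €988,433.00 − €777,700 = €210,733.00.
Degree of operating leverage = €988,433.00 / €210,733.00 = 4.6905.
So EBIT moves 4.6905 × (-5.0%) = -23.5%.

-23.5%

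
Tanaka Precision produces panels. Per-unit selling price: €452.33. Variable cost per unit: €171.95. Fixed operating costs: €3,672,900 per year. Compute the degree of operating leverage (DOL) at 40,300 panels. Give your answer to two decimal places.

1.48

Contribution at this volume is 40,300 × €280.38 = €11,299,314.00.
Operating income = contribution − fixed costs = €11,299,314.00 − €3,672,900 = €7,626,414.00.
So DOL = total CM / EBIT = €11,299,314.00 / €7,626,414.00 = 1.4816.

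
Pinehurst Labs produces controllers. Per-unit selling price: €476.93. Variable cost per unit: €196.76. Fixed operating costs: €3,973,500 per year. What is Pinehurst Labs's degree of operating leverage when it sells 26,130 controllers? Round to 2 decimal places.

2.19

Total contribution margin = 26,130 × €280.17 = €7,320,842.10.
Operating income = contribution − fixed costs = €7,320,842.10 − €3,973,500 = €3,347,342.10.
Degree of operating leverage = €7,320,842.10 / €3,347,342.10 = 2.1871.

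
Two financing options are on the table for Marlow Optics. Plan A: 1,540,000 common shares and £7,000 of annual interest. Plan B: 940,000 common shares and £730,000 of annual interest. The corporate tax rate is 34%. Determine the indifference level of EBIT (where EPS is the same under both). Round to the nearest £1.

£1,862,700

At indifference, (EBIT − 7,000)(1 − t)/1,540,000 = (EBIT − 730,000)(1 − t)/940,000.
The (1 − t) factor cancels: (EBIT − 7,000) × 940,000 = (EBIT − 730,000) × 1,540,000.
Solving, EBIT = (730,000·1,540,000 − 7,000·940,000) / (1,540,000 − 940,000) = 1,117,620,000,000 / 600,000 = 1,862,700.00.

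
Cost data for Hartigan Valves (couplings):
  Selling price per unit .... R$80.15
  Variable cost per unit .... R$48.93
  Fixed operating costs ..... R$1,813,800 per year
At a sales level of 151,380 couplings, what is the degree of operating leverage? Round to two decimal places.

Total contribution margin = 151,380 × R$31.22 = R$4,726,083.60.
Subtracting fixed costs: EBIT = R$4,726,083.60 − R$1,813,800 = R$2,912,283.60.
So DOL = total CM / EBIT = R$4,726,083.60 / R$2,912,283.60 = 1.6228.

1.62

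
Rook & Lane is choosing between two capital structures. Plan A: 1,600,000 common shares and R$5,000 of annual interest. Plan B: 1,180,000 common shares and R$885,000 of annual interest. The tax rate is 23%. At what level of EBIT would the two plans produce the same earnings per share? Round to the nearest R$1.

R$3,357,381

At indifference, (EBIT − 5,000)(1 − t)/1,600,000 = (EBIT − 885,000)(1 − t)/1,180,000.
The (1 − t) factor cancels: (EBIT − 5,000) × 1,180,000 = (EBIT − 885,000) × 1,600,000.
Solving, EBIT = (885,000·1,600,000 − 5,000·1,180,000) / (1,600,000 − 1,180,000) = 1,410,100,000,000 / 420,000 = 3,357,380.95.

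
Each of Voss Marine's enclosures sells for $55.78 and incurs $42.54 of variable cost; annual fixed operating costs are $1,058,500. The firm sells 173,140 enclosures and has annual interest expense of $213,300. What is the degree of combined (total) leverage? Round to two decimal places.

2.25

At 173,140 units, contribution = 173,140 × $13.24 = $2,292,373.60.
EBIT = $2,292,373.60 − $1,058,500 = $1,233,873.60. Interest = $213,300.00.
DOL = $2,292,373.60 ÷ $1,233,873.60 = 1.8579; DFL = $1,233,873.60 ÷ $1,020,573.60 = 1.2090.
Combined leverage = 1.8579 × 1.2090 = 2.2462.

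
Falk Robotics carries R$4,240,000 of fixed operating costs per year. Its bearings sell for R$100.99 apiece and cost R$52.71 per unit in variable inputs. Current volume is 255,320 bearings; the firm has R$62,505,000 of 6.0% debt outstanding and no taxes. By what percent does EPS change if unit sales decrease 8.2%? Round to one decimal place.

Total contribution margin = 255,320 × R$48.28 = R$12,326,849.60.
EBIT = R$12,326,849.60 − R$4,240,000 = R$8,086,849.60.
After interest of R$3,750,300.00, pre-tax earnings = R$4,336,549.60.
DCL = total CM / (EBIT − I) = R$12,326,849.60 / R$4,336,549.60 = 2.8425.
EPS therefore changes by 2.8425 × (-8.2%) = -23.3%.

-23.3%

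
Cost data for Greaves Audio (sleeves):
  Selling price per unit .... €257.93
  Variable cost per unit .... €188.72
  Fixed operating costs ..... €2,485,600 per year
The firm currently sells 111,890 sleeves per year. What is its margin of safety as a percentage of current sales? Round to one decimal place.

Each unit contributes €257.93 − €188.72 = €69.21. Break-even units = €2,485,600 ÷ €69.21 = 35,913.89; break-even revenue = 35,913.89 × €257.93 = €9,263,268.43.
Actual sales revenue = 111,890 × €257.93 = €28,859,787.70.
Margin of safety = (€28,859,787.70 − €9,263,268.43) ÷ €28,859,787.70 = 67.9%.

67.9%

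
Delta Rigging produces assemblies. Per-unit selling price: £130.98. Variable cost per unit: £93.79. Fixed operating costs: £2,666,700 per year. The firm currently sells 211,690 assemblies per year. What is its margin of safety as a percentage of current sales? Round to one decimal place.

66.1%

Contribution margin per unit = £130.98 − £93.79 = £37.19. Break-even units = £2,666,700 ÷ £37.19 = 71,704.76; break-even revenue = 71,704.76 × £130.98 = £9,391,889.38.
Actual sales revenue = 211,690 × £130.98 = £27,727,156.20.
Margin of safety = (£27,727,156.20 − £9,391,889.38) ÷ £27,727,156.20 = 66.1%.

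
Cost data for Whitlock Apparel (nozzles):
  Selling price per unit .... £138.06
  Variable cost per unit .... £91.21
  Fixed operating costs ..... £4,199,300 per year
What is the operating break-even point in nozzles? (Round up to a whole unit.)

Contribution margin per unit = £138.06 − £91.21 = £46.85.
Units to break even: £4,199,300 ÷ £46.85 = 89,632.87, rounded up to 89,633.

89,633 nozzles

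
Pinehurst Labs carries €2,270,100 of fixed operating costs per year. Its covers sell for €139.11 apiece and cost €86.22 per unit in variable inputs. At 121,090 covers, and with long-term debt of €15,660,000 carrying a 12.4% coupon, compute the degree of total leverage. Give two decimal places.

2.92

Contribution at this volume is 121,090 × €52.89 = €6,404,450.10.
Subtracting fixed costs: EBIT = €6,404,450.10 − €2,270,100 = €4,134,350.10. Interest = €1,941,840.00, so EBIT − I = €2,192,510.10.
DCL = contribution ÷ (EBIT − I) = €6,404,450.10 ÷ €2,192,510.10 = 2.9211.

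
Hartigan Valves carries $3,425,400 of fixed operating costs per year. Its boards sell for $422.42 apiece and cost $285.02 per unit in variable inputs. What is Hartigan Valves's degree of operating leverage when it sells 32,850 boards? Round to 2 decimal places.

4.15

Contribution at this volume is 32,850 × $137.40 = $4,513,590.00.
EBIT = $4,513,590.00 − $3,425,400 = $1,088,190.00.
Degree of operating leverage = $4,513,590.00 / $1,088,190.00 = 4.1478.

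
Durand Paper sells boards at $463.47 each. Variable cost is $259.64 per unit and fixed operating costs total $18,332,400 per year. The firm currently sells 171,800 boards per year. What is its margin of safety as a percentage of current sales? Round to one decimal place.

47.6%

Unit CM = price − variable cost = $463.47 − $259.64 = $203.83. Break-even units = $18,332,400 ÷ $203.83 = 89,939.66; break-even revenue = 89,939.66 × $463.47 = $41,684,332.18.
Actual sales revenue = 171,800 × $463.47 = $79,624,146.00.
Margin of safety = ($79,624,146.00 − $41,684,332.18) ÷ $79,624,146.00 = 47.6%.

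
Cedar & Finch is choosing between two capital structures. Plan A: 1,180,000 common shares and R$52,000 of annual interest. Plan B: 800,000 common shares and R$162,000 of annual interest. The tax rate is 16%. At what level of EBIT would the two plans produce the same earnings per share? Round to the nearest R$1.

At indifference, (EBIT − 52,000)(1 − t)/1,180,000 = (EBIT − 162,000)(1 − t)/800,000.
Cancelling (1 − t) and cross-multiplying: 800,000·(EBIT − 52,000) = 1,180,000·(EBIT − 162,000).
Solving, EBIT = (162,000·1,180,000 − 52,000·800,000) / (1,180,000 − 800,000) = 149,560,000,000 / 380,000 = 393,578.95.

R$393,579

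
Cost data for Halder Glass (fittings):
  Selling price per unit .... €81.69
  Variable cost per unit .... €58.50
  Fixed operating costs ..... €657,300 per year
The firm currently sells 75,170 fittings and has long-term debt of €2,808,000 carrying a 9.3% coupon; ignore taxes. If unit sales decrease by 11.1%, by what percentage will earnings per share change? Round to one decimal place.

-23.5%

Contribution at this volume is 75,170 × €23.19 = €1,743,192.30.
EBIT = €1,743,192.30 − €657,300 = €1,085,892.30.
Interest = €261,144.00, so EBIT − I = €824,748.30.
Degree of combined leverage = contribution ÷ (EBIT − I) = €1,743,192.30 ÷ €824,748.30 = 2.1136.
EPS therefore changes by 2.1136 × (-11.1%) = -23.5%.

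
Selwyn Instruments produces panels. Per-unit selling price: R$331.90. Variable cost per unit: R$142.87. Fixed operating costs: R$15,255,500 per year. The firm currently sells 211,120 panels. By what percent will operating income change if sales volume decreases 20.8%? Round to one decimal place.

Total contribution margin = 211,120 × R$189.03 = R$39,908,013.60.
Subtracting fixed costs: EBIT = R$39,908,013.60 − R$15,255,500 = R$24,652,513.60.
Degree of operating leverage = R$39,908,013.60 / R$24,652,513.60 = 1.6188.
%ΔEBIT = DOL × %ΔSales = 1.6188 × -20.8% = -33.7%.

-33.7%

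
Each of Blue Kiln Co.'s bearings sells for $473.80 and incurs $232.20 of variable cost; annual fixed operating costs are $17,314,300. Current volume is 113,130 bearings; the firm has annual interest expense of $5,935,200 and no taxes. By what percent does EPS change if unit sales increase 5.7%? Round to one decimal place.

+38.2%

Total contribution margin = 113,130 × $241.60 = $27,332,208.00.
EBIT = $27,332,208.00 − $17,314,300 = $10,017,908.00.
Interest = $5,935,200.00, so EBIT − I = $4,082,708.00.
DCL = total CM / (EBIT − I) = $27,332,208.00 / $4,082,708.00 = 6.6946.
%ΔEPS = DCL × %ΔSales = 6.6946 × +5.7% = +38.2%.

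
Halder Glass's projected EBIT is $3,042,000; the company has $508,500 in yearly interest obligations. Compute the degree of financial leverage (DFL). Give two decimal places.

Annual interest charges come to $508,500.00.
Degree of financial leverage = EBIT / (EBIT − interest) = $3,042,000 / $2,533,500.00 = 1.2007.

1.20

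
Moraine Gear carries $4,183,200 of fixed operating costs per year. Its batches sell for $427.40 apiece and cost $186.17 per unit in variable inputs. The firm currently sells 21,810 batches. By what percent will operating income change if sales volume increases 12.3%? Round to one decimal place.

+60.0%

Total contribution margin = 21,810 × $241.23 = $5,261,226.30.
Operating income = contribution − fixed costs = $5,261,226.30 − $4,183,200 = $1,078,026.30.
So DOL = total CM / EBIT = $5,261,226.30 / $1,078,026.30 = 4.8804.
So EBIT moves 4.8804 × (+12.3%) = +60.0%.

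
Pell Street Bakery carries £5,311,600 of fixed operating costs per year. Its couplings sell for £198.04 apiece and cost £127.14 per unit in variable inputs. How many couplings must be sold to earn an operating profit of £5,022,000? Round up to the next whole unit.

145,749 couplings

Each unit contributes £198.04 − £127.14 = £70.90.
Units = (FC + target) / CM = (£5,311,600 + £5,022,000) / £70.90 = 145,748.94, so 145,749 couplings.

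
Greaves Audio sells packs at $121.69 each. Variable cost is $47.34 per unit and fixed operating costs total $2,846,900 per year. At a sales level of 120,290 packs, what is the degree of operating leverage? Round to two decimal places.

1.47

Contribution at this volume is 120,290 × $74.35 = $8,943,561.50.
EBIT = $8,943,561.50 − $2,846,900 = $6,096,661.50.
DOL = contribution ÷ EBIT = $8,943,561.50 ÷ $6,096,661.50 = 1.4670.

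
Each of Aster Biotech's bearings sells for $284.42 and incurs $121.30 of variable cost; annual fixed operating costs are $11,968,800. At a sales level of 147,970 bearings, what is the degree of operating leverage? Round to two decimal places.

1.98

At 147,970 units, contribution = 147,970 × $163.12 = $24,136,866.40.
EBIT = $24,136,866.40 − $11,968,800 = $12,168,066.40.
DOL = contribution ÷ EBIT = $24,136,866.40 ÷ $12,168,066.40 = 1.9836.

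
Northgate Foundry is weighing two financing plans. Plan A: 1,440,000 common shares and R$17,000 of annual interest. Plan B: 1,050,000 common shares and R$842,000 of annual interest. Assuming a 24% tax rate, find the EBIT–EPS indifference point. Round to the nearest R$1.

R$3,063,154

At indifference, (EBIT − 17,000)(1 − t)/1,440,000 = (EBIT − 842,000)(1 − t)/1,050,000.
Cancelling (1 − t) and cross-multiplying: 1,050,000·(EBIT − 17,000) = 1,440,000·(EBIT − 842,000).
Solving, EBIT = (842,000·1,440,000 − 17,000·1,050,000) / (1,440,000 − 1,050,000) = 1,194,630,000,000 / 390,000 = 3,063,153.85.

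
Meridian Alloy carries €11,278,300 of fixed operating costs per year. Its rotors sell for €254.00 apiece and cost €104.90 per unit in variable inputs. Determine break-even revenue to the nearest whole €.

CM per unit = €254.00 − €104.90 = €149.10; CM ratio = €149.10 / €254.00 = 0.5870.
Break-even revenue = fixed costs × price ÷ CM = €11,278,300 × €254.00 ÷ €149.10 = €19,213,201.

€19,213,201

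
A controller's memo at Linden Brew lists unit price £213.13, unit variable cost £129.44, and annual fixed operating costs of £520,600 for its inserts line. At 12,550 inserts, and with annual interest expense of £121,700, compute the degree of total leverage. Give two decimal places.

2.57

At 12,550 units, contribution = 12,550 × £83.69 = £1,050,309.50.
Operating income = contribution − fixed costs = £1,050,309.50 − £520,600 = £529,709.50. Interest = £121,700.00, so EBIT − I = £408,009.50.
Degree of total leverage = total CM / (EBIT − interest) = £1,050,309.50 / £408,009.50 = 2.5742.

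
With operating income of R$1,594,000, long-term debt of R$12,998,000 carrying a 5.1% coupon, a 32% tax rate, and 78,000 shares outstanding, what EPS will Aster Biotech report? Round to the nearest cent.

R$8.12

Pre-tax income = R$1,594,000 − R$662,898.00 = R$931,102.00.
After tax at 32%: net income = R$931,102.00 × 0.68 = R$633,149.36.
EPS = R$633,149.36 ÷ 78,000 = R$8.12.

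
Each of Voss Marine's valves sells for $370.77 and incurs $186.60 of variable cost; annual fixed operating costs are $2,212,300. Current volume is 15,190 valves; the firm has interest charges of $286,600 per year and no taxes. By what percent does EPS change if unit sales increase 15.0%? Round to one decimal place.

At 15,190 units, contribution = 15,190 × $184.17 = $2,797,542.30.
EBIT = $2,797,542.30 − $2,212,300 = $585,242.30.
After interest of $286,600.00, pre-tax earnings = $298,642.30.
Degree of combined leverage = contribution ÷ (EBIT − I) = $2,797,542.30 ÷ $298,642.30 = 9.3675.
EPS therefore changes by 9.3675 × (+15.0%) = +140.5%.

+140.5%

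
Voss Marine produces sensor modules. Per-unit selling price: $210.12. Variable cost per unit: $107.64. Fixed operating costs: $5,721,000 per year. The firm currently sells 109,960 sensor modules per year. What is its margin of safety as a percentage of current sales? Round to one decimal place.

49.2%

Contribution margin per unit = $210.12 − $107.64 = $102.48. Break-even units = $5,721,000 ÷ $102.48 = 55,825.53; break-even revenue = 55,825.53 × $210.12 = $11,730,059.72.
Actual sales revenue = 109,960 × $210.12 = $23,104,795.20.
Margin of safety = ($23,104,795.20 − $11,730,059.72) ÷ $23,104,795.20 = 49.2%.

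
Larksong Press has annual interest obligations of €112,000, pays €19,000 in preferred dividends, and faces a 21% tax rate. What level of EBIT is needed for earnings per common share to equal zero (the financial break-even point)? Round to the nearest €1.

Grossing the preferred dividend up to pre-tax terms: €19,000 / (1 − 0.21) = €24,050.63.
EPS = 0 when EBIT covers interest plus the pre-tax preferred burden: €112,000 + €24,050.63 = €136,050.63.

€136,051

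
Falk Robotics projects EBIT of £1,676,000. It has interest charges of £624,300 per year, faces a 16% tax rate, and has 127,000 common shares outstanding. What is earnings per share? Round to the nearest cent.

£6.96

Pre-tax income = £1,676,000 − £624,300.00 = £1,051,700.00.
After tax at 16%: net income = £1,051,700.00 × 0.84 = £883,428.00.
Per share: £883,428.00 / 127,000 shares = £6.96.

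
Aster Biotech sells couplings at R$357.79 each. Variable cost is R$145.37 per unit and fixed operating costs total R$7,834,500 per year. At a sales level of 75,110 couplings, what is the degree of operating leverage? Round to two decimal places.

At 75,110 units, contribution = 75,110 × R$212.42 = R$15,954,866.20.
Subtracting fixed costs: EBIT = R$15,954,866.20 − R$7,834,500 = R$8,120,366.20.
So DOL = total CM / EBIT = R$15,954,866.20 / R$8,120,366.20 = 1.9648.

1.96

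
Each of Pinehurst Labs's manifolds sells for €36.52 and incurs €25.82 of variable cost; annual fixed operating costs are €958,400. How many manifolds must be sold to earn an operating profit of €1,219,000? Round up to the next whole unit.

203,496 manifolds

Unit CM = price − variable cost = €36.52 − €25.82 = €10.70.
Required volume = (fixed costs + target profit) ÷ CM = (€958,400 + €1,219,000) ÷ €10.70 = 203,495.33, so 203,496 manifolds.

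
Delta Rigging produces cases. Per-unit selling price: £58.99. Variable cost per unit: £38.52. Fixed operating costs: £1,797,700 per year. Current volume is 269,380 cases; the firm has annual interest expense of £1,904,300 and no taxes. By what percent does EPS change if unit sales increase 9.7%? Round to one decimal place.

+29.5%

Total contribution margin = 269,380 × £20.47 = £5,514,208.60.
Subtracting fixed costs: EBIT = £5,514,208.60 − £1,797,700 = £3,716,508.60.
After interest of £1,904,300.00, pre-tax earnings = £1,812,208.60.
Degree of combined leverage = contribution ÷ (EBIT − I) = £5,514,208.60 ÷ £1,812,208.60 = 3.0428.
EPS therefore changes by 3.0428 × (+9.7%) = +29.5%.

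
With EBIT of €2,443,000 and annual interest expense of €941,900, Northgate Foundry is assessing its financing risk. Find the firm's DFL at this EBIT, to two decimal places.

Annual interest charges come to €941,900.00.
Degree of financial leverage = EBIT / (EBIT − interest) = €2,443,000 / €1,501,100.00 = 1.6275.

1.63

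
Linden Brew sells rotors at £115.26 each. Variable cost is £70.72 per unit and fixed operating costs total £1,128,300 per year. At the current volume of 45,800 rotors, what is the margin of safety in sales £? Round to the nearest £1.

£2,359,109

Each unit contributes £115.26 − £70.72 = £44.54. Break-even units = £1,128,300 ÷ £44.54 = 25,332.29; break-even revenue = 25,332.29 × £115.26 = £2,919,799.24.
Current sales = 45,800 × £115.26 = £5,278,908.00.
Margin of safety = £5,278,908.00 − £2,919,799.24 = £2,359,109.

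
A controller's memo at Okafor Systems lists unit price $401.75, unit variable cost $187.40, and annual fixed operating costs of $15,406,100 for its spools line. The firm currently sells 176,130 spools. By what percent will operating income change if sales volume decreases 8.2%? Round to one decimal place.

-13.9%

Total contribution margin = 176,130 × $214.35 = $37,753,465.50.
Subtracting fixed costs: EBIT = $37,753,465.50 − $15,406,100 = $22,347,365.50.
DOL = contribution ÷ EBIT = $37,753,465.50 ÷ $22,347,365.50 = 1.6894.
Operating income changes by 1.6894 × -8.2% = -13.9%.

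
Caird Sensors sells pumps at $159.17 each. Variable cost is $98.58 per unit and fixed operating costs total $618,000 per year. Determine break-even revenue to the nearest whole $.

$1,623,487

CM per unit = $159.17 − $98.58 = $60.59; CM ratio = $60.59 / $159.17 = 0.3807.
Break-even revenue = fixed costs × price ÷ CM = $618,000 × $159.17 ÷ $60.59 = $1,623,487.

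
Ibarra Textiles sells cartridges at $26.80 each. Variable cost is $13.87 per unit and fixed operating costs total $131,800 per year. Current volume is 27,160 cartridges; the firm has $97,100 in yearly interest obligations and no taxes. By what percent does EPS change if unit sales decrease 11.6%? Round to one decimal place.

Total contribution margin = 27,160 × $12.93 = $351,178.80.
Operating income = contribution − fixed costs = $351,178.80 − $131,800 = $219,378.80.
After interest of $97,100.00, pre-tax earnings = $122,278.80.
Degree of combined leverage = contribution ÷ (EBIT − I) = $351,178.80 ÷ $122,278.80 = 2.8720.
EPS therefore changes by 2.8720 × (-11.6%) = -33.3%.

-33.3%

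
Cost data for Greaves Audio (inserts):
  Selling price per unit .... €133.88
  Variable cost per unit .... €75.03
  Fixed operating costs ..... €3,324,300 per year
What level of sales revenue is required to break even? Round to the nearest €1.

€7,562,571

CM per unit = €133.88 − €75.03 = €58.85; CM ratio = €58.85 / €133.88 = 0.4396.
Break-even revenue = fixed costs × price ÷ CM = €3,324,300 × €133.88 ÷ €58.85 = €7,562,571.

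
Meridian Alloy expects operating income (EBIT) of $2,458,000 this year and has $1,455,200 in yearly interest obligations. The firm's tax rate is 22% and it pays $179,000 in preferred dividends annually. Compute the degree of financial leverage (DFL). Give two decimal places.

Annual interest charges come to $1,455,200.00.
Pre-tax preferred-dividend burden = $179,000 ÷ (1 − 0.22) = $229,487.18.
DFL = EBIT ÷ [EBIT − I − D_p/(1−t)] = $2,458,000 ÷ [$2,458,000 − $1,455,200.00 − $229,487.18] = $2,458,000 ÷ $773,312.82 = 3.1785.

3.18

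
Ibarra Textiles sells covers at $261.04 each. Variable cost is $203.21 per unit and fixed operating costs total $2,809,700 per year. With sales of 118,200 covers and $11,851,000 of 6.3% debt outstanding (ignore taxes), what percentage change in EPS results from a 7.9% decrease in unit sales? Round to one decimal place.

-16.5%

At 118,200 units, contribution = 118,200 × $57.83 = $6,835,506.00.
Subtracting fixed costs: EBIT = $6,835,506.00 − $2,809,700 = $4,025,806.00.
Interest = $746,613.00, so EBIT − I = $3,279,193.00.
Degree of combined leverage = contribution ÷ (EBIT − I) = $6,835,506.00 ÷ $3,279,193.00 = 2.0845.
EPS therefore changes by 2.0845 × (-7.9%) = -16.5%.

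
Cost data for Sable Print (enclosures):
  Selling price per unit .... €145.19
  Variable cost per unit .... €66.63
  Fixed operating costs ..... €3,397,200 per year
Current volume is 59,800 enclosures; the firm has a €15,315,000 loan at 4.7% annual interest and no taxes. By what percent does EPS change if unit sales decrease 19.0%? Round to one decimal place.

-153.7%

At 59,800 units, contribution = 59,800 × €78.56 = €4,697,888.00.
Operating income = contribution − fixed costs = €4,697,888.00 − €3,397,200 = €1,300,688.00.
After interest of €719,805.00, pre-tax earnings = €580,883.00.
DCL = total CM / (EBIT − I) = €4,697,888.00 / €580,883.00 = 8.0875.
%ΔEPS = DCL × %ΔSales = 8.0875 × -19.0% = -153.7%.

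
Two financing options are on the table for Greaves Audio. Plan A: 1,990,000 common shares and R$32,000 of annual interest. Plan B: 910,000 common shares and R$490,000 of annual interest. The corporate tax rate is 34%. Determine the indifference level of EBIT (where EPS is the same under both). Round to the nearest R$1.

Set EPS_A = EPS_B: (EBIT − R$32,000)(1 − 0.34) ÷ 1,990,000 = (EBIT − R$490,000)(1 − 0.34) ÷ 910,000.
Cancelling (1 − t) and cross-multiplying: 910,000·(EBIT − 32,000) = 1,990,000·(EBIT − 490,000).
Solving, EBIT = (490,000·1,990,000 − 32,000·910,000) / (1,990,000 − 910,000) = 945,980,000,000 / 1,080,000 = 875,907.41.

R$875,907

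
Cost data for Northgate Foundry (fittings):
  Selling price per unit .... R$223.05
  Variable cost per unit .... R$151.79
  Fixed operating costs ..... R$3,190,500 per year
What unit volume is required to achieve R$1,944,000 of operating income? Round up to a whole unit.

72,054 fittings

Each unit contributes R$223.05 − R$151.79 = R$71.26.
Units = (FC + target) / CM = (R$3,190,500 + R$1,944,000) / R$71.26 = 72,053.05, so 72,054 fittings.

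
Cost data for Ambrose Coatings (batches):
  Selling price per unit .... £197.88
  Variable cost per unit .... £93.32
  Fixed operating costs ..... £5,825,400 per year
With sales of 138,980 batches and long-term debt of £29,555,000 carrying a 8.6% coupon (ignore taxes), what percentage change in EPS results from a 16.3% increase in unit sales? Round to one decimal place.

+38.4%

At 138,980 units, contribution = 138,980 × £104.56 = £14,531,748.80.
Subtracting fixed costs: EBIT = £14,531,748.80 − £5,825,400 = £8,706,348.80.
Interest = £2,541,730.00, so EBIT − I = £6,164,618.80.
DCL = total CM / (EBIT − I) = £14,531,748.80 / £6,164,618.80 = 2.3573.
EPS therefore changes by 2.3573 × (+16.3%) = +38.4%.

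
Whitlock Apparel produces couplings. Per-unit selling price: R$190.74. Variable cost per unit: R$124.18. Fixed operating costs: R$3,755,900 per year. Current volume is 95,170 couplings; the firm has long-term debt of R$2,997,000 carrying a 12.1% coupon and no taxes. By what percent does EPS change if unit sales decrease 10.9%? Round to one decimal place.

At 95,170 units, contribution = 95,170 × R$66.56 = R$6,334,515.20.
EBIT = R$6,334,515.20 − R$3,755,900 = R$2,578,615.20.
Interest = R$362,637.00, so EBIT − I = R$2,215,978.20.
Degree of combined leverage = contribution ÷ (EBIT − I) = R$6,334,515.20 ÷ R$2,215,978.20 = 2.8586.
EPS therefore changes by 2.8586 × (-10.9%) = -31.2%.

-31.2%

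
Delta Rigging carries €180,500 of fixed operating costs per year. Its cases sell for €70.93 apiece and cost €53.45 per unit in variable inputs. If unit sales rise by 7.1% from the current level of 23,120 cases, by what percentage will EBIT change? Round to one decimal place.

+12.8%

At 23,120 units, contribution = 23,120 × €17.48 = €404,137.60.
EBIT = €404,137.60 − €180,500 = €223,637.60.
Degree of operating leverage = €404,137.60 / €223,637.60 = 1.8071.
So EBIT moves 1.8071 × (+7.1%) = +12.8%.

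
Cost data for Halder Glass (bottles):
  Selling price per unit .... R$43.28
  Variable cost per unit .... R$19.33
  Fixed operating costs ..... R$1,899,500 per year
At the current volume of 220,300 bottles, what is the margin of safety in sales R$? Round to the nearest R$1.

R$6,102,001

Each unit contributes R$43.28 − R$19.33 = R$23.95. Break-even units = R$1,899,500 ÷ R$23.95 = 79,311.06; break-even revenue = 79,311.06 × R$43.28 = R$3,432,582.88.
Current sales = 220,300 × R$43.28 = R$9,534,584.00.
Margin of safety = R$9,534,584.00 − R$3,432,582.88 = R$6,102,001.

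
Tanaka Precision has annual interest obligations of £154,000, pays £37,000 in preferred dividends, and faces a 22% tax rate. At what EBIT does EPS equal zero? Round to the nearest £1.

£201,436

Grossing the preferred dividend up to pre-tax terms: £37,000 / (1 − 0.22) = £47,435.90.
EPS = 0 when EBIT covers interest plus the pre-tax preferred burden: £154,000 + £47,435.90 = £201,435.90.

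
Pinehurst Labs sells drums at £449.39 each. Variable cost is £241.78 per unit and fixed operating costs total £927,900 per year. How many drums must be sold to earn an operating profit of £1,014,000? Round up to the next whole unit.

Contribution margin per unit = £449.39 − £241.78 = £207.61.
Required volume = (fixed costs + target profit) ÷ CM = (£927,900 + £1,014,000) ÷ £207.61 = 9,353.60, so 9,354 drums.

9,354 drums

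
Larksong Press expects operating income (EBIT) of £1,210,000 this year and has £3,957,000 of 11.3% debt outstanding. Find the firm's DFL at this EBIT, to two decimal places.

Annual interest charges come to £447,141.00.
DFL = EBIT ÷ (EBIT − I) = £1,210,000 ÷ (£1,210,000 − £447,141.00) = £1,210,000 ÷ £762,859.00 = 1.5861.

1.59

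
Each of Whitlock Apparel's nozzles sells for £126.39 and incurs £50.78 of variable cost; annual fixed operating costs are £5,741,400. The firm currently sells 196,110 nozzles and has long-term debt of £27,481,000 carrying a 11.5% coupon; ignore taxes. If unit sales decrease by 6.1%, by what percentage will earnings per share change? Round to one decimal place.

Total contribution margin = 196,110 × £75.61 = £14,827,877.10.
Operating income = contribution − fixed costs = £14,827,877.10 − £5,741,400 = £9,086,477.10.
Interest = £3,160,315.00, so EBIT − I = £5,926,162.10.
DCL = total CM / (EBIT − I) = £14,827,877.10 / £5,926,162.10 = 2.5021.
EPS therefore changes by 2.5021 × (-6.1%) = -15.3%.

-15.3%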